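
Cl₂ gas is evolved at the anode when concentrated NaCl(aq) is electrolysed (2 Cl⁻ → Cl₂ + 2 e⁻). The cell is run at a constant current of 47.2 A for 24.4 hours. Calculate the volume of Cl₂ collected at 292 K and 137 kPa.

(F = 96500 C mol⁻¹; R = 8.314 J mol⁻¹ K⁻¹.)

381 L

Q = I·t = 47.20 A × 87840 s = 4146000 C.
n(e⁻) = Q/F = 4146000 / 96500 = 42.96 mol.
2 electrons are transferred per Cl₂ molecule, so n(Cl₂) = 42.96 / 2 = 21.48 mol.
V = nRT/P = (21.48 × 8.314 × 292) / (137 × 10³ Pa) = 0.381 m³ = 381 L.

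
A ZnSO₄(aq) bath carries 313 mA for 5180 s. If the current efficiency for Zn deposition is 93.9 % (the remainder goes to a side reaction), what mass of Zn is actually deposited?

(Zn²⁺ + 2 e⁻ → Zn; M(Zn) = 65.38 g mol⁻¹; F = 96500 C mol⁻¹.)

Q = I·t = 0.3130 × 5180.0 = 1621 C.
n(e⁻) = 1621/96500 = 0.01680 mol; theoretically n(Zn) = 0.01680/2 = 0.008401 mol, m_theo = 0.5492 g.
At 93.9 % efficiency, m_actual = 0.939 × 0.5492 = 0.516 g.

0.516 g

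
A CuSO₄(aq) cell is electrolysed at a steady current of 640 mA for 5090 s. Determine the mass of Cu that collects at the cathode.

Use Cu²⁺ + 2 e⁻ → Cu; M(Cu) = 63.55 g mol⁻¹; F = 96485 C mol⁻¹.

1.07 g

Q = I·t = 0.6400 A × 5090.0 s = 3258 C.
n(e⁻) = Q/F = 3258 / 96485 = 0.03376 mol.
Cu²⁺ + 2 e⁻ → Cu, so n(Cu) = n(e⁻)/2 = 0.01688 mol.
m = n·M = 0.01688 × 63.55 = 1.07 g.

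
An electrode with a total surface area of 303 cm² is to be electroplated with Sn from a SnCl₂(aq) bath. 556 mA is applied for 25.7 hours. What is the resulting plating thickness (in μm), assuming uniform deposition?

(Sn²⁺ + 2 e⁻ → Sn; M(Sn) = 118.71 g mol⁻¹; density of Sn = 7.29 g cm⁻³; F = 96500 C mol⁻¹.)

Q = I·t = 0.5560 × 92520 = 51440 C; n(e⁻) = 0.5331 mol.
n(Sn) = n(e⁻)/2 = 0.2665 mol, so m = 0.2665 × 118.71 = 31.64 g.
Volume = m/ρ = 31.64 / 7.29 = 4.340 cm³.
Thickness = V/A = 4.340 / 303 = 0.0143 cm = 143 μm.

143 μm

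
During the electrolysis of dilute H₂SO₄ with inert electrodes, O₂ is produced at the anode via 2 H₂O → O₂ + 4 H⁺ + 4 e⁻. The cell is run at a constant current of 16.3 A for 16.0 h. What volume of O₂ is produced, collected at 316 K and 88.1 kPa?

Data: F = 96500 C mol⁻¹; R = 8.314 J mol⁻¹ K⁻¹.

72.5 L

Q = I·t = 16.30 A × 57600 s = 938900 C.
n(e⁻) = Q/F = 938900 / 96500 = 9.729 mol.
4 electrons are transferred per O₂ molecule, so n(O₂) = 9.729 / 4 = 2.432 mol.
V = nRT/P = (2.432 × 8.314 × 316) / (88.1 × 10³ Pa) = 0.0725 m³ = 72.5 L.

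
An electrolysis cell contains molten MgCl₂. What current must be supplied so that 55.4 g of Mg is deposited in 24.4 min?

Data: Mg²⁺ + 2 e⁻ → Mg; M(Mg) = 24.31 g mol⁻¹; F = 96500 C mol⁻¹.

n(Mg) = 55.4 / 24.31 = 2.279 mol.
n(e⁻) = 2 × 2.279 = 4.558 mol.
Q = n(e⁻)·F = 4.558 × 96500 = 439800 C.
I = Q/t = 439800 / 1464.0 s = 300 A.

300 A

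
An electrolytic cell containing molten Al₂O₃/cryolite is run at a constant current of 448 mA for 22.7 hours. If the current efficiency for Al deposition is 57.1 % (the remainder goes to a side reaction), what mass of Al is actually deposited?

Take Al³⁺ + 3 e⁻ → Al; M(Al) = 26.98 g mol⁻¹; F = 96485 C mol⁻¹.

Q = I·t = 0.4480 × 81720 = 36610 C.
n(e⁻) = 36610/96485 = 0.3794 mol; theoretically n(Al) = 0.3794/3 = 0.1265 mol, m_theo = 3.412 g.
At 57.1 % efficiency, m_actual = 0.571 × 3.412 = 1.95 g.

1.95 g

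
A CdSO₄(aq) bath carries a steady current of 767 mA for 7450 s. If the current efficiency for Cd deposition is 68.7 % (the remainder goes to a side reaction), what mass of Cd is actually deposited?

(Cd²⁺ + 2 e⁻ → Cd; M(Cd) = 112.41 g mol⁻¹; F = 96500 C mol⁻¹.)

Q = I·t = 0.7670 × 7450.0 = 5714 C.
n(e⁻) = 5714/96500 = 0.05921 mol; theoretically n(Cd) = 0.05921/2 = 0.02961 mol, m_theo = 3.328 g.
At 68.7 % efficiency, m_actual = 0.687 × 3.328 = 2.29 g.

2.29 g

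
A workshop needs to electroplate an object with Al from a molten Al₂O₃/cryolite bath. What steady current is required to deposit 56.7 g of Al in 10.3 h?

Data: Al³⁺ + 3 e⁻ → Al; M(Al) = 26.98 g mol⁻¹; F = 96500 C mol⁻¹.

n(Al) = 56.7 / 26.98 = 2.102 mol.
n(e⁻) = 3 × 2.102 = 6.305 mol.
Q = n(e⁻)·F = 6.305 × 96500 = 608400 C.
I = Q/t = 608400 / 37080 s = 16.4 A.

16.4 A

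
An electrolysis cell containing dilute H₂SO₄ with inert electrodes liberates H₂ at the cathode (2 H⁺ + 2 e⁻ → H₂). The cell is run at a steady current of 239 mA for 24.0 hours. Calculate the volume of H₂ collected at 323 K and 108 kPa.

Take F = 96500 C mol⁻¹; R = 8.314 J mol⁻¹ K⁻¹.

2.66 L

Q = I·t = 0.2390 A × 86400 s = 20650 C.
n(e⁻) = Q/F = 20650 / 96500 = 0.2140 mol.
2 electrons are transferred per H₂ molecule, so n(H₂) = 0.2140 / 2 = 0.1070 mol.
V = nRT/P = (0.1070 × 8.314 × 323) / (108 × 10³ Pa) = 0.00266 m³ = 2.66 L.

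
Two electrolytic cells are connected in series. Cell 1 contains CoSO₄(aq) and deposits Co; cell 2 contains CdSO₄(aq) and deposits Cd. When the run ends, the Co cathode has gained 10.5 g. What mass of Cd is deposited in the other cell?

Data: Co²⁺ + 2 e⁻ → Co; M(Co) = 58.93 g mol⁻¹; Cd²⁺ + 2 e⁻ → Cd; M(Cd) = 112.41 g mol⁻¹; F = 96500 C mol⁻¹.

20.0 g

n(Co) = 10.5 / 58.93 = 0.1782 mol.
Since Co²⁺ + 2 e⁻ → Co, n(e⁻) passed = 2 × 0.1782 = 0.3564 mol.
Cells in series carry the same charge, so the same 0.3564 mol of electrons passes through cell 2.
Cd²⁺ + 2 e⁻ → Cd, so n(Cd) = 0.3564 / 2 = 0.1782 mol.
m(Cd) = 0.1782 × 112.41 = 20.0 g.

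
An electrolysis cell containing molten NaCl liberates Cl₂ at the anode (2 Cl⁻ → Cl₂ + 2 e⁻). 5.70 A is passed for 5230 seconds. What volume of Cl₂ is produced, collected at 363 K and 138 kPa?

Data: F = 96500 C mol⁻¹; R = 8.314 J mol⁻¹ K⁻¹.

3.38 L

Q = I·t = 5.700 A × 5230.0 s = 29810 C.
n(e⁻) = Q/F = 29810 / 96500 = 0.3089 mol.
2 electrons are transferred per Cl₂ molecule, so n(Cl₂) = 0.3089 / 2 = 0.1545 mol.
V = nRT/P = (0.1545 × 8.314 × 363) / (138 × 10³ Pa) = 0.00338 m³ = 3.38 L.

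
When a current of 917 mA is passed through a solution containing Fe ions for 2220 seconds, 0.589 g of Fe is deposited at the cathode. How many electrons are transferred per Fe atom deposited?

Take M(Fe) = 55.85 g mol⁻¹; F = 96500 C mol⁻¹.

Q = I·t = 0.9170 A × 2220.0 s = 2036 C, so n(e⁻) = 2036/96500 = 0.02110 mol.
n(Fe) deposited = 0.589 / 55.85 = 0.01055 mol.
Electrons per atom = n(e⁻)/n(Fe) = 0.02110 / 0.01055 = 2.00 ≈ 2, so the ion is Fe²⁺.

2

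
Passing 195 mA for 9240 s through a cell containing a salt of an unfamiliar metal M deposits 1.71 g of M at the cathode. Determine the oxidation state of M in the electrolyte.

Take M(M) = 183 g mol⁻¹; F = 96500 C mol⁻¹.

+2

Q = I·t = 0.1950 A × 9240.0 s = 1802 C, so n(e⁻) = 1802/96500 = 0.01867 mol.
n(M) deposited = 1.71 / 183 = 0.009344 mol.
Electrons per atom = n(e⁻)/n(M) = 0.01867 / 0.009344 = 2.00 ≈ 2, so the ion is M²⁺.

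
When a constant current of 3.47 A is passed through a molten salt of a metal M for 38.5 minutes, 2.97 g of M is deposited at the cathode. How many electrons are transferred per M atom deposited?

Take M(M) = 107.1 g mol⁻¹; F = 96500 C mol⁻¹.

Q = I·t = 3.470 A × 2310.0 s = 8016 C, so n(e⁻) = 8016/96500 = 0.08306 mol.
n(M) deposited = 2.97 / 107.1 = 0.02773 mol.
Electrons per atom = n(e⁻)/n(M) = 0.08306 / 0.02773 = 3.00 ≈ 3, so the ion is M³⁺.

3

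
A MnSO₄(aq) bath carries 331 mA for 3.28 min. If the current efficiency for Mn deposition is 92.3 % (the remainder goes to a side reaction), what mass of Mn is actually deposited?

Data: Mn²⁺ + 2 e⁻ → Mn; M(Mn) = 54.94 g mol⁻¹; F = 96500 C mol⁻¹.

0.0171 g

Q = I·t = 0.3310 × 196.80 = 65.14 C.
n(e⁻) = 65.14/96500 = 0.0006750 mol; theoretically n(Mn) = 0.0006750/2 = 0.0003375 mol, m_theo = 0.01854 g.
At 92.3 % efficiency, m_actual = 0.923 × 0.01854 = 0.0171 g.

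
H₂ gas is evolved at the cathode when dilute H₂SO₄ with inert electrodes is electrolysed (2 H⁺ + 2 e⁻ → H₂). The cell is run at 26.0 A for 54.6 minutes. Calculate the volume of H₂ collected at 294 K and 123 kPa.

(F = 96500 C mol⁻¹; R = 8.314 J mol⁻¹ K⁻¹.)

8.77 L

Q = I·t = 26.00 A × 3276.0 s = 85180 C.
n(e⁻) = Q/F = 85180 / 96500 = 0.8827 mol.
2 electrons are transferred per H₂ molecule, so n(H₂) = 0.8827 / 2 = 0.4413 mol.
V = nRT/P = (0.4413 × 8.314 × 294) / (123 × 10³ Pa) = 0.00877 m³ = 8.77 L.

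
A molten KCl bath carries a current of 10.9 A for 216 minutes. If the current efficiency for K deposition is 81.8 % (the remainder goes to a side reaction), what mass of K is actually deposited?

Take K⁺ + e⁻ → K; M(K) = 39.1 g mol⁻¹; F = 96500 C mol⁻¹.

Q = I·t = 10.90 × 12960 = 141300 C.
n(e⁻) = 141300/96500 = 1.464 mol; theoretically n(K) = 1.464/1 = 1.464 mol, m_theo = 57.24 g.
At 81.8 % efficiency, m_actual = 0.818 × 57.24 = 46.8 g.

46.8 g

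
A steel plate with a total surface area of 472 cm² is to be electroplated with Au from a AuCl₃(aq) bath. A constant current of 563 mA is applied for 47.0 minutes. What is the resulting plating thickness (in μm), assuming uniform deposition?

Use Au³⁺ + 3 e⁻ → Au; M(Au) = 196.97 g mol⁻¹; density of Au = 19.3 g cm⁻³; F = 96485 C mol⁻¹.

Q = I·t = 0.5630 × 2820.0 = 1588 C; n(e⁻) = 0.01645 mol.
n(Au) = n(e⁻)/3 = 0.005485 mol, so m = 0.005485 × 196.97 = 1.080 g.
Volume = m/ρ = 1.080 / 19.3 = 0.05598 cm³.
Thickness = V/A = 0.05598 / 472 = 1.19 × 10⁻⁴ cm = 1.19 μm.

1.19 μm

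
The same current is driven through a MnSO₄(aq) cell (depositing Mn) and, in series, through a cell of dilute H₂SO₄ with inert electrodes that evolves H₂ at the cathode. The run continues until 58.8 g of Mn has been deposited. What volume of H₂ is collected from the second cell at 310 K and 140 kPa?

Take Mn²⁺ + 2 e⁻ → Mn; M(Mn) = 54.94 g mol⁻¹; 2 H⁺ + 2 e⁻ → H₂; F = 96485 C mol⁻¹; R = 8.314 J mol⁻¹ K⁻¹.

n(Mn) = 58.8 / 54.94 = 1.070 mol, so n(e⁻) = 2 × 1.070 = 2.141 mol.
The cells are in series, so the same 2.141 mol of electrons passes through the second cell.
2 H⁺ + 2 e⁻ → H₂ — 2 mol e⁻ per mol H₂, so n(H₂) = 2.141/2 = 1.070 mol.
V = nRT/P = (1.070 × 8.314 × 310) / (140 × 10³) = 0.0197 m³ = 19.7 L.

19.7 L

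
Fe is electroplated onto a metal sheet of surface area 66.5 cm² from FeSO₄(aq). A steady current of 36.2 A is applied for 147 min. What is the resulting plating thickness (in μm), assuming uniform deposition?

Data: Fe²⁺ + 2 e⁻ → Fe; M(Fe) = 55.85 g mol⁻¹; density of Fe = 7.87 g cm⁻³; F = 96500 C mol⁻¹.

1770 μm

Q = I·t = 36.20 × 8820.0 = 319300 C; n(e⁻) = 3.309 mol.
n(Fe) = n(e⁻)/2 = 1.654 mol, so m = 1.654 × 55.85 = 92.39 g.
Volume = m/ρ = 92.39 / 7.87 = 11.74 cm³.
Thickness = V/A = 11.74 / 66.5 = 0.177 cm = 1770 μm.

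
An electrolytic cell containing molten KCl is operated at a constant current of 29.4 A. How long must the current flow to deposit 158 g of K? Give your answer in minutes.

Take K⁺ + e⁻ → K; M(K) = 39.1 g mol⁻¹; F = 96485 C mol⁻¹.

n(K) = m/M = 158 / 39.1 = 4.041 mol.
Each K atom requires 1 electron, so n(e⁻) = 1 × 4.041 = 4.041 mol.
Q = n(e⁻)·F = 4.041 × 96485 = 389900 C.
t = Q/I = 389900 / 29.40 A = 13260 s = 221 min.

221 min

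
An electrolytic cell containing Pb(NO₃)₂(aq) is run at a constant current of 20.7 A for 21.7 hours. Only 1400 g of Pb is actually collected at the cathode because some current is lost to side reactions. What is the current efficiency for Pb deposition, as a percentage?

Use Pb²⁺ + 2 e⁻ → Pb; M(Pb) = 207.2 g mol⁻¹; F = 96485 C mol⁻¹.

Q = I·t = 20.70 × 78120 = 1617000 C; n(e⁻) = 1617000/96485 = 16.76 mol.
Theoretical n(Pb) = n(e⁻)/2 = 8.380 mol, i.e. m_theo = 8.380 × 207.2 = 1736 g.
Efficiency = m_actual / m_theo = 1400 / 1736 = 80.6 %.

80.6 %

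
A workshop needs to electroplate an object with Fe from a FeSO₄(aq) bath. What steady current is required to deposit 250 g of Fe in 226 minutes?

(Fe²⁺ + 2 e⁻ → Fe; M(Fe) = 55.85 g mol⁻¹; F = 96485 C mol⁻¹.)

63.7 A

n(Fe) = 250 / 55.85 = 4.476 mol.
n(e⁻) = 2 × 4.476 = 8.953 mol.
Q = n(e⁻)·F = 8.953 × 96485 = 863800 C.
I = Q/t = 863800 / 13560 s = 63.7 A.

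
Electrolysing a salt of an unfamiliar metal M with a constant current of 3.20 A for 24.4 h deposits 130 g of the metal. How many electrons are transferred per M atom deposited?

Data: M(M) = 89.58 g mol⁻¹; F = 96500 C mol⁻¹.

2

Q = I·t = 3.200 A × 87840 s = 281100 C, so n(e⁻) = 281100/96500 = 2.913 mol.
n(M) deposited = 130 / 89.58 = 1.451 mol.
Electrons per atom = n(e⁻)/n(M) = 2.913 / 1.451 = 2.01 ≈ 2, so the ion is M²⁺.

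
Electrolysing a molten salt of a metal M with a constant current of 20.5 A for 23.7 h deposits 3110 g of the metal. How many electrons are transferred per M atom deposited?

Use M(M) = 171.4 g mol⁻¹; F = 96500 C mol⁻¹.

Q = I·t = 20.50 A × 85320 s = 1749000 C, so n(e⁻) = 1749000/96500 = 18.12 mol.
n(M) deposited = 3110 / 171.4 = 18.14 mol.
Electrons per atom = n(e⁻)/n(M) = 18.12 / 18.14 = 0.999 ≈ 1, so the ion is M⁺.

1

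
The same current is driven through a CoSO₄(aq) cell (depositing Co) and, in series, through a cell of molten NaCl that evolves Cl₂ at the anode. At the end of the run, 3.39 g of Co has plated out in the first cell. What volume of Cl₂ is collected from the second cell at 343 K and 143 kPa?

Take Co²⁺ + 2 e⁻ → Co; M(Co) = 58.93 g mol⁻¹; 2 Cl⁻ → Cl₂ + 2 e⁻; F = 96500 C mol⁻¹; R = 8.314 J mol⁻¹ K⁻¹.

n(Co) = 3.39 / 58.93 = 0.05753 mol, so n(e⁻) = 2 × 0.05753 = 0.1151 mol.
The cells are in series, so the same 0.1151 mol of electrons passes through the second cell.
2 Cl⁻ → Cl₂ + 2 e⁻ — 2 mol e⁻ per mol Cl₂, so n(Cl₂) = 0.1151/2 = 0.05753 mol.
V = nRT/P = (0.05753 × 8.314 × 343) / (143 × 10³) = 0.00115 m³ = 1.15 L.

1.15 L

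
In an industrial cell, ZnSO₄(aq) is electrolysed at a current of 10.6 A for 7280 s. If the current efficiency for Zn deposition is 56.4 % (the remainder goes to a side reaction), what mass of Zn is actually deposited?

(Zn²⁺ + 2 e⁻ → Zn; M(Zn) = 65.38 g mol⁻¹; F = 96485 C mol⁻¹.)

14.7 g

Q = I·t = 10.60 × 7280.0 = 77170 C.
n(e⁻) = 77170/96485 = 0.7998 mol; theoretically n(Zn) = 0.7998/2 = 0.3999 mol, m_theo = 26.15 g.
At 56.4 % efficiency, m_actual = 0.564 × 26.15 = 14.7 g.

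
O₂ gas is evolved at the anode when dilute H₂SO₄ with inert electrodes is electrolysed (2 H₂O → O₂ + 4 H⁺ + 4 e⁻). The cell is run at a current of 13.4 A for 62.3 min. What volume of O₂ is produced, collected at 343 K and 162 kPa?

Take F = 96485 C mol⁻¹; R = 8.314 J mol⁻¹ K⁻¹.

2.28 L

Q = I·t = 13.40 A × 3738.0 s = 50090 C.
n(e⁻) = Q/F = 50090 / 96485 = 0.5191 mol.
4 electrons are transferred per O₂ molecule, so n(O₂) = 0.5191 / 4 = 0.1298 mol.
V = nRT/P = (0.1298 × 8.314 × 343) / (162 × 10³ Pa) = 0.00228 m³ = 2.28 L.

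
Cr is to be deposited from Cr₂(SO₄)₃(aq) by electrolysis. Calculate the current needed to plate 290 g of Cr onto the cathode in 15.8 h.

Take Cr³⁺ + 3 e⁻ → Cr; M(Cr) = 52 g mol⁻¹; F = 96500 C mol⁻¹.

28.4 A

n(Cr) = 290 / 52 = 5.577 mol.
n(e⁻) = 3 × 5.577 = 16.73 mol.
Q = n(e⁻)·F = 16.73 × 96500 = 1615000 C.
I = Q/t = 1615000 / 56880 s = 28.4 A.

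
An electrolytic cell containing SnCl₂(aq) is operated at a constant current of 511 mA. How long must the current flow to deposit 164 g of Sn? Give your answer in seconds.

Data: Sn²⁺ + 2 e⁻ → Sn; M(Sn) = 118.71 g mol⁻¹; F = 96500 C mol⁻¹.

5.22 × 10⁵ s

n(Sn) = m/M = 164 / 118.71 = 1.382 mol.
Each Sn atom requires 2 electrons, so n(e⁻) = 2 × 1.382 = 2.763 mol.
Q = n(e⁻)·F = 2.763 × 96500 = 266600 C.
t = Q/I = 266600 / 0.5110 A = 521800 s.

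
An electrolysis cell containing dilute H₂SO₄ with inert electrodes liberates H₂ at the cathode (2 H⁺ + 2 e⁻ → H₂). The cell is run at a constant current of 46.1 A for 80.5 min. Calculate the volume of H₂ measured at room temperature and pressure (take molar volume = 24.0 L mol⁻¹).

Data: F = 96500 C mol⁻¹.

Q = I·t = 46.10 A × 4830.0 s = 222700 C.
n(e⁻) = Q/F = 222700 / 96500 = 2.307 mol.
2 electrons are transferred per H₂ molecule, so n(H₂) = 2.307 / 2 = 1.154 mol.
V = n × V_m = 1.154 × 24.0 = 27.7 L.

27.7 L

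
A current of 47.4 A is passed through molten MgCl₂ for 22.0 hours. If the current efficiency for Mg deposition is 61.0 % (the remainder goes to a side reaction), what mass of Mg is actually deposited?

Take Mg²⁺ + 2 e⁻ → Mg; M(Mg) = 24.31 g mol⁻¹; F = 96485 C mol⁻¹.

288 g

Q = I·t = 47.40 × 79200 = 3754000 C.
n(e⁻) = 3754000/96485 = 38.91 mol; theoretically n(Mg) = 38.91/2 = 19.45 mol, m_theo = 472.9 g.
At 61.0 % efficiency, m_actual = 0.610 × 472.9 = 288 g.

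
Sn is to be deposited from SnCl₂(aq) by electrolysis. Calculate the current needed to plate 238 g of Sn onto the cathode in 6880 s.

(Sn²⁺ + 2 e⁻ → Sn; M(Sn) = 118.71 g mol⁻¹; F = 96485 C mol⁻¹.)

56.2 A

n(Sn) = 238 / 118.71 = 2.005 mol.
n(e⁻) = 2 × 2.005 = 4.010 mol.
Q = n(e⁻)·F = 4.010 × 96485 = 386900 C.
I = Q/t = 386900 / 6880.0 s = 56.2 A.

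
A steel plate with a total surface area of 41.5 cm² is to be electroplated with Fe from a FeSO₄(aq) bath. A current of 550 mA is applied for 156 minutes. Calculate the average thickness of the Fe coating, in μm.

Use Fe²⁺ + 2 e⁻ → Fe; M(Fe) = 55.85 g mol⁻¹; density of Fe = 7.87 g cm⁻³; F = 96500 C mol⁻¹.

Q = I·t = 0.5500 × 9360.0 = 5148 C; n(e⁻) = 0.05335 mol.
n(Fe) = n(e⁻)/2 = 0.02667 mol, so m = 0.02667 × 55.85 = 1.490 g.
Volume = m/ρ = 1.490 / 7.87 = 0.1893 cm³.
Thickness = V/A = 0.1893 / 41.5 = 0.00456 cm = 45.6 μm.

45.6 μm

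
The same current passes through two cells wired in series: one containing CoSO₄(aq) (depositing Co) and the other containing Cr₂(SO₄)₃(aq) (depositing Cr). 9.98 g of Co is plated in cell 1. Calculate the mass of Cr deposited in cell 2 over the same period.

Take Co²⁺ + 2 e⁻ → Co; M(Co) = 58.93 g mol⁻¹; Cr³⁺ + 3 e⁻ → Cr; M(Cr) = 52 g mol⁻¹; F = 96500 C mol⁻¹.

n(Co) = 9.98 / 58.93 = 0.1694 mol.
Since Co²⁺ + 2 e⁻ → Co, n(e⁻) passed = 2 × 0.1694 = 0.3387 mol.
Cells in series carry the same charge, so the same 0.3387 mol of electrons passes through cell 2.
Cr³⁺ + 3 e⁻ → Cr, so n(Cr) = 0.3387 / 3 = 0.1129 mol.
m(Cr) = 0.1129 × 52 = 5.87 g.

5.87 g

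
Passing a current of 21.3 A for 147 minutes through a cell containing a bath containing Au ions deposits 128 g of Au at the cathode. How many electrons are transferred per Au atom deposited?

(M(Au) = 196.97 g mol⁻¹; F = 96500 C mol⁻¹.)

Q = I·t = 21.30 A × 8820.0 s = 187900 C, so n(e⁻) = 187900/96500 = 1.947 mol.
n(Au) deposited = 128 / 196.97 = 0.6498 mol.
Electrons per atom = n(e⁻)/n(Au) = 1.947 / 0.6498 = 3.00 ≈ 3, so the ion is Au³⁺.

3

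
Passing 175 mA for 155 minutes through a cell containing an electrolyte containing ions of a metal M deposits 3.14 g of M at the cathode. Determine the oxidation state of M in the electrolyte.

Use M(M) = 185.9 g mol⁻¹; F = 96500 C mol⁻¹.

+1

Q = I·t = 0.1750 A × 9300.0 s = 1628 C, so n(e⁻) = 1628/96500 = 0.01687 mol.
n(M) deposited = 3.14 / 185.9 = 0.01689 mol.
Electrons per atom = n(e⁻)/n(M) = 0.01687 / 0.01689 = 0.998 ≈ 1, so the ion is M⁺.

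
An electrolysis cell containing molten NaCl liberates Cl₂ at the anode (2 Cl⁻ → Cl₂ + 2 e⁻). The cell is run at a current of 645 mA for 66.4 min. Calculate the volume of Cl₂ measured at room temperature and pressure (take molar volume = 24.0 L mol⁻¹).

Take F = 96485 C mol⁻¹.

0.320 L

Q = I·t = 0.6450 A × 3984.0 s = 2570 C.
n(e⁻) = Q/F = 2570 / 96485 = 0.02663 mol.
2 electrons are transferred per Cl₂ molecule, so n(Cl₂) = 0.02663 / 2 = 0.01332 mol.
V = n × V_m = 0.01332 × 24.0 = 0.320 L.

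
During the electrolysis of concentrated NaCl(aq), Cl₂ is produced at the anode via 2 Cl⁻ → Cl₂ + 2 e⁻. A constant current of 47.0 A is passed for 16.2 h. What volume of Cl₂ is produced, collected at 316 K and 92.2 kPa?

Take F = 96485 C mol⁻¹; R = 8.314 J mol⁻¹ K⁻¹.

Q = I·t = 47.00 A × 58320 s = 2741000 C.
n(e⁻) = Q/F = 2741000 / 96485 = 28.41 mol.
2 electrons are transferred per Cl₂ molecule, so n(Cl₂) = 28.41 / 2 = 14.20 mol.
V = nRT/P = (14.20 × 8.314 × 316) / (92.2 × 10³ Pa) = 0.405 m³ = 405 L.

405 L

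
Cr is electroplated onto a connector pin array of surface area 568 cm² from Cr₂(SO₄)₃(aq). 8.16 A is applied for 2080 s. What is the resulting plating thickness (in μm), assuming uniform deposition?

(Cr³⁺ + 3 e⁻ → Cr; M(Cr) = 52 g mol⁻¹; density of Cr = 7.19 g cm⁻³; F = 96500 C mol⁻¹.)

7.47 μm

Q = I·t = 8.160 × 2080.0 = 16970 C; n(e⁻) = 0.1759 mol.
n(Cr) = n(e⁻)/3 = 0.05863 mol, so m = 0.05863 × 52 = 3.049 g.
Volume = m/ρ = 3.049 / 7.19 = 0.4240 cm³.
Thickness = V/A = 0.4240 / 568 = 7.47 × 10⁻⁴ cm = 7.47 μm.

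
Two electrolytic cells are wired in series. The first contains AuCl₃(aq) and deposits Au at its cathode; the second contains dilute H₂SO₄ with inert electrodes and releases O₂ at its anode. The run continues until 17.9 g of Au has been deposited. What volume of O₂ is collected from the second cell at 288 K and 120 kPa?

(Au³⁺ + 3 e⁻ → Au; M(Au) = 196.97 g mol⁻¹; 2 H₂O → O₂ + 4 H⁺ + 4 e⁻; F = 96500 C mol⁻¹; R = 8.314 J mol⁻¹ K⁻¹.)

1.36 L

n(Au) = 17.9 / 196.97 = 0.09088 mol, so n(e⁻) = 3 × 0.09088 = 0.2726 mol.
The cells are in series, so the same 0.2726 mol of electrons passes through the second cell.
2 H₂O → O₂ + 4 H⁺ + 4 e⁻ — 4 mol e⁻ per mol O₂, so n(O₂) = 0.2726/4 = 0.06816 mol.
V = nRT/P = (0.06816 × 8.314 × 288) / (120 × 10³) = 0.00136 m³ = 1.36 L.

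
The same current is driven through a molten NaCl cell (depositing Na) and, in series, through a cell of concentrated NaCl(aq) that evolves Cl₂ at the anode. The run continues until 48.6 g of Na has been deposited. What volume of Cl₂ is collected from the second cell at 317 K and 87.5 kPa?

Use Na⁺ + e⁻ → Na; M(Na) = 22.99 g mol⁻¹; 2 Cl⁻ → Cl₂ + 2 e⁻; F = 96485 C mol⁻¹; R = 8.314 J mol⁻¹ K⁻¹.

31.8 L

n(Na) = 48.6 / 22.99 = 2.114 mol, so n(e⁻) = 1 × 2.114 = 2.114 mol.
The cells are in series, so the same 2.114 mol of electrons passes through the second cell.
2 Cl⁻ → Cl₂ + 2 e⁻ — 2 mol e⁻ per mol Cl₂, so n(Cl₂) = 2.114/2 = 1.057 mol.
V = nRT/P = (1.057 × 8.314 × 317) / (87.5 × 10³) = 0.0318 m³ = 31.8 L.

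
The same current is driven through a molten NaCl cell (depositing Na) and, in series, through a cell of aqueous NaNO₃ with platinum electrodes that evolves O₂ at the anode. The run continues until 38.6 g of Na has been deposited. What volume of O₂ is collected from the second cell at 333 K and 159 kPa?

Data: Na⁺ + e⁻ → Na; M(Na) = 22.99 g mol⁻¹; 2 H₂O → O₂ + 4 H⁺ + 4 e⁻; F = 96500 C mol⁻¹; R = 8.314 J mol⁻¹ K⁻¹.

7.31 L

n(Na) = 38.6 / 22.99 = 1.679 mol, so n(e⁻) = 1 × 1.679 = 1.679 mol.
The cells are in series, so the same 1.679 mol of electrons passes through the second cell.
2 H₂O → O₂ + 4 H⁺ + 4 e⁻ — 4 mol e⁻ per mol O₂, so n(O₂) = 1.679/4 = 0.4197 mol.
V = nRT/P = (0.4197 × 8.314 × 333) / (159 × 10³) = 0.00731 m³ = 7.31 L.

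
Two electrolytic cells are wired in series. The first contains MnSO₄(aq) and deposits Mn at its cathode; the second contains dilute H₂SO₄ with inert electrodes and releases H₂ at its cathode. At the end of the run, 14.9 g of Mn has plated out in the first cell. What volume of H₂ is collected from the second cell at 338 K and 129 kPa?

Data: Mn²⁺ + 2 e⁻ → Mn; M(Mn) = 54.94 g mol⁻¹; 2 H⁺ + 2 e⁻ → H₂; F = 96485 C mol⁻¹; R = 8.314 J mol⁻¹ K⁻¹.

n(Mn) = 14.9 / 54.94 = 0.2712 mol, so n(e⁻) = 2 × 0.2712 = 0.5424 mol.
The cells are in series, so the same 0.5424 mol of electrons passes through the second cell.
2 H⁺ + 2 e⁻ → H₂ — 2 mol e⁻ per mol H₂, so n(H₂) = 0.5424/2 = 0.2712 mol.
V = nRT/P = (0.2712 × 8.314 × 338) / (129 × 10³) = 0.00591 m³ = 5.91 L.

5.91 L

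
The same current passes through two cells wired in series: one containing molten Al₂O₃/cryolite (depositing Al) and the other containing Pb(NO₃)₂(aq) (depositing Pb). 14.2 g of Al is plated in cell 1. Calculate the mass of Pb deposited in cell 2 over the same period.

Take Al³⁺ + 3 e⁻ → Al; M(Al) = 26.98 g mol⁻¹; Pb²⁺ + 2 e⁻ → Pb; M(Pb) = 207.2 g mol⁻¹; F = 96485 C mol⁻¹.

164 g

n(Al) = 14.2 / 26.98 = 0.5263 mol.
Since Al³⁺ + 3 e⁻ → Al, n(e⁻) passed = 3 × 0.5263 = 1.579 mol.
Cells in series carry the same charge, so the same 1.579 mol of electrons passes through cell 2.
Pb²⁺ + 2 e⁻ → Pb, so n(Pb) = 1.579 / 2 = 0.7895 mol.
m(Pb) = 0.7895 × 207.2 = 164 g.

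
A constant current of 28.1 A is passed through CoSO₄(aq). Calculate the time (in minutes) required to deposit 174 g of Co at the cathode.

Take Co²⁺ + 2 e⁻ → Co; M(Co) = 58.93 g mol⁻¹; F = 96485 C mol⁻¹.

n(Co) = m/M = 174 / 58.93 = 2.953 mol.
Each Co atom requires 2 electrons, so n(e⁻) = 2 × 2.953 = 5.905 mol.
Q = n(e⁻)·F = 5.905 × 96485 = 569800 C.
t = Q/I = 569800 / 28.10 A = 20280 s = 338 min.

338 min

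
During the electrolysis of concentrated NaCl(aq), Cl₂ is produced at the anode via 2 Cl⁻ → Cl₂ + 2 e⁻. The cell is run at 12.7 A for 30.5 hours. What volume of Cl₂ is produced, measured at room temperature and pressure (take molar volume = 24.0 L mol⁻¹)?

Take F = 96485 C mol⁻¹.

173 L

Q = I·t = 12.70 A × 109800 s = 1394000 C.
n(e⁻) = Q/F = 1394000 / 96485 = 14.45 mol.
2 electrons are transferred per Cl₂ molecule, so n(Cl₂) = 14.45 / 2 = 7.226 mol.
V = n × V_m = 7.226 × 24.0 = 173 L.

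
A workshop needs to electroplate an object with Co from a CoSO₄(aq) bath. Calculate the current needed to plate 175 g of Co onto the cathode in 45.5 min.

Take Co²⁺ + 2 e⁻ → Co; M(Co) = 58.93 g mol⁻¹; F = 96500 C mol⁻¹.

n(Co) = 175 / 58.93 = 2.970 mol.
n(e⁻) = 2 × 2.970 = 5.939 mol.
Q = n(e⁻)·F = 5.939 × 96500 = 573100 C.
I = Q/t = 573100 / 2730.0 s = 210 A.

210 A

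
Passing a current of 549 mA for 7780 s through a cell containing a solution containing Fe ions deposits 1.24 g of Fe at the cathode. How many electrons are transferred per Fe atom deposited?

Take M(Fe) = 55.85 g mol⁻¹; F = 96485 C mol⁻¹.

2

Q = I·t = 0.5490 A × 7780.0 s = 4271 C, so n(e⁻) = 4271/96485 = 0.04427 mol.
n(Fe) deposited = 1.24 / 55.85 = 0.02220 mol.
Electrons per atom = n(e⁻)/n(Fe) = 0.04427 / 0.02220 = 1.99 ≈ 2, so the ion is Fe²⁺.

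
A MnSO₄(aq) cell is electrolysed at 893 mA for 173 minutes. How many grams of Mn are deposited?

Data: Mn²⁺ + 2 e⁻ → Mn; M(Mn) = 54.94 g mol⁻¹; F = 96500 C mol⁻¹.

Q = I·t = 0.8930 A × 10380 s = 9269 C.
n(e⁻) = Q/F = 9269 / 96500 = 0.09606 mol.
Mn²⁺ + 2 e⁻ → Mn, so n(Mn) = n(e⁻)/2 = 0.04803 mol.
m = n·M = 0.04803 × 54.94 = 2.64 g.

2.64 g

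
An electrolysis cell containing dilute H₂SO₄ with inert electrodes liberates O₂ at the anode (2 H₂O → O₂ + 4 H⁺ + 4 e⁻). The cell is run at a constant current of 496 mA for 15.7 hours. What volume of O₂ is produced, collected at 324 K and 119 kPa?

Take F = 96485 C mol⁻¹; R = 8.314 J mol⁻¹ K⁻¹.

1.64 L

Q = I·t = 0.4960 A × 56520 s = 28030 C.
n(e⁻) = Q/F = 28030 / 96485 = 0.2906 mol.
4 electrons are transferred per O₂ molecule, so n(O₂) = 0.2906 / 4 = 0.07264 mol.
V = nRT/P = (0.07264 × 8.314 × 324) / (119 × 10³ Pa) = 0.00164 m³ = 1.64 L.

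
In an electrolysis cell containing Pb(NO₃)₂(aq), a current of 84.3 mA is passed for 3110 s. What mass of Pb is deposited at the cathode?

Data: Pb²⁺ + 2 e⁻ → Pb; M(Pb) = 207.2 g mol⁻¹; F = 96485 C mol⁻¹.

0.282 g

Q = I·t = 0.08430 A × 3110.0 s = 262.2 C.
n(e⁻) = Q/F = 262.2 / 96485 = 0.002717 mol.
Pb²⁺ + 2 e⁻ → Pb, so n(Pb) = n(e⁻)/2 = 0.001359 mol.
m = n·M = 0.001359 × 207.2 = 0.282 g.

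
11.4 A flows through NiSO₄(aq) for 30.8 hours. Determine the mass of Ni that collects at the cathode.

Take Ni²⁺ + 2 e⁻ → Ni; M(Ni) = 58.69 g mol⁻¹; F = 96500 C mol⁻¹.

Q = I·t = 11.40 A × 110880 s = 1264000 C.
n(e⁻) = Q/F = 1264000 / 96500 = 13.10 mol.
Ni²⁺ + 2 e⁻ → Ni, so n(Ni) = n(e⁻)/2 = 6.549 mol.
m = n·M = 6.549 × 58.69 = 384 g.

384 g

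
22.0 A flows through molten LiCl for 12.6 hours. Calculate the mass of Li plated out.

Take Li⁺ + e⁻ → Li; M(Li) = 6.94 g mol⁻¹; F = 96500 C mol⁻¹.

Q = I·t = 22.00 A × 45360 s = 997900 C.
n(e⁻) = Q/F = 997900 / 96500 = 10.34 mol.
Li⁺ + e⁻ → Li, so n(Li) = n(e⁻)/1 = 10.34 mol.
m = n·M = 10.34 × 6.94 = 71.8 g.

71.8 g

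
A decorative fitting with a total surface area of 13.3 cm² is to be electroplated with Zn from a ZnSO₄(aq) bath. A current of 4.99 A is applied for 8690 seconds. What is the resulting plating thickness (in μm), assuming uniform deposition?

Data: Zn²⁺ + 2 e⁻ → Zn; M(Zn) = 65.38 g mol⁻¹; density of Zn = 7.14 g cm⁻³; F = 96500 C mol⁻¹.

Q = I·t = 4.990 × 8690.0 = 43360 C; n(e⁻) = 0.4494 mol.
n(Zn) = n(e⁻)/2 = 0.2247 mol, so m = 0.2247 × 65.38 = 14.69 g.
Volume = m/ρ = 14.69 / 7.14 = 2.057 cm³.
Thickness = V/A = 2.057 / 13.3 = 0.155 cm = 1550 μm.

1550 μm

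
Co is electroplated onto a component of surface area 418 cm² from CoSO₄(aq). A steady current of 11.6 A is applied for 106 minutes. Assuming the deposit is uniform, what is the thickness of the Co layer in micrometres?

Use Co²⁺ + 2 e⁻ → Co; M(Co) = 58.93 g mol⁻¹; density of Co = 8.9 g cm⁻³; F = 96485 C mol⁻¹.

Q = I·t = 11.60 × 6360.0 = 73780 C; n(e⁻) = 0.7646 mol.
n(Co) = n(e⁻)/2 = 0.3823 mol, so m = 0.3823 × 58.93 = 22.53 g.
Volume = m/ρ = 22.53 / 8.9 = 2.531 cm³.
Thickness = V/A = 2.531 / 418 = 0.00606 cm = 60.6 μm.

60.6 μm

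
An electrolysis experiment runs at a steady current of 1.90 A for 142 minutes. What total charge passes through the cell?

16200 C

Q = I·t = 1.900 A × 8520.0 s = 16200 C.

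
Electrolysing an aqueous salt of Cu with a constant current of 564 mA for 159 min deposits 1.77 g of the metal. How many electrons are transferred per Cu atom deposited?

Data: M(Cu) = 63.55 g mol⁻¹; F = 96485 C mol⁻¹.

Q = I·t = 0.5640 A × 9540.0 s = 5381 C, so n(e⁻) = 5381/96485 = 0.05577 mol.
n(Cu) deposited = 1.77 / 63.55 = 0.02785 mol.
Electrons per atom = n(e⁻)/n(Cu) = 0.05577 / 0.02785 = 2.00 ≈ 2, so the ion is Cu²⁺.

2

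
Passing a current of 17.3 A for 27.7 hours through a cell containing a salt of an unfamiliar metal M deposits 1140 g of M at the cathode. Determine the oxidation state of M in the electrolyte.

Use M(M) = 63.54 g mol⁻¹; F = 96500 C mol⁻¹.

+1

Q = I·t = 17.30 A × 99720 s = 1725000 C, so n(e⁻) = 1725000/96500 = 17.88 mol.
n(M) deposited = 1140 / 63.54 = 17.94 mol.
Electrons per atom = n(e⁻)/n(M) = 17.88 / 17.94 = 0.996 ≈ 1, so the ion is M⁺.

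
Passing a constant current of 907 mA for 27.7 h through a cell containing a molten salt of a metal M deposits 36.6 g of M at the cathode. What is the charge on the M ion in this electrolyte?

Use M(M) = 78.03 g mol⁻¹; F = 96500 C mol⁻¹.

Q = I·t = 0.9070 A × 99720 s = 90450 C, so n(e⁻) = 90450/96500 = 0.9373 mol.
n(M) deposited = 36.6 / 78.03 = 0.4691 mol.
Electrons per atom = n(e⁻)/n(M) = 0.9373 / 0.4691 = 2.00 ≈ 2, so the ion is M²⁺.

+2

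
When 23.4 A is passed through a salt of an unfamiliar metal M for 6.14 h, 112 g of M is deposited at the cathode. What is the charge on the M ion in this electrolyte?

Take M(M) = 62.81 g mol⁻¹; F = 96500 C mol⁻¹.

+3

Q = I·t = 23.40 A × 22104 s = 517200 C, so n(e⁻) = 517200/96500 = 5.360 mol.
n(M) deposited = 112 / 62.81 = 1.783 mol.
Electrons per atom = n(e⁻)/n(M) = 5.360 / 1.783 = 3.01 ≈ 3, so the ion is M³⁺.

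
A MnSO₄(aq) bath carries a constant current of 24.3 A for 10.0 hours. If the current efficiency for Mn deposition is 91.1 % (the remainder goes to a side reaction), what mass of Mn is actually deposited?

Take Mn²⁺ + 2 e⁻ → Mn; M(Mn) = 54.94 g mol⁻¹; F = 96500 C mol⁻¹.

227 g

Q = I·t = 24.30 × 36000 = 874800 C.
n(e⁻) = 874800/96500 = 9.065 mol; theoretically n(Mn) = 9.065/2 = 4.533 mol, m_theo = 249.0 g.
At 91.1 % efficiency, m_actual = 0.911 × 249.0 = 227 g.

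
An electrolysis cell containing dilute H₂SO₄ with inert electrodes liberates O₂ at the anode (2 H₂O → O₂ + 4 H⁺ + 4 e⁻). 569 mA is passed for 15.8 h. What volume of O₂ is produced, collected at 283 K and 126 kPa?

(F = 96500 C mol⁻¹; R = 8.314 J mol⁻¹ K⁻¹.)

Q = I·t = 0.5690 A × 56880 s = 32360 C.
n(e⁻) = Q/F = 32360 / 96500 = 0.3354 mol.
4 electrons are transferred per O₂ molecule, so n(O₂) = 0.3354 / 4 = 0.08385 mol.
V = nRT/P = (0.08385 × 8.314 × 283) / (126 × 10³ Pa) = 0.00157 m³ = 1.57 L.

1.57 L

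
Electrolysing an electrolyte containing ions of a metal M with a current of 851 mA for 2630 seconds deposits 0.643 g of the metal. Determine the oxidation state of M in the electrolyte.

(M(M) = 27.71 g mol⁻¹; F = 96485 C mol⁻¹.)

+1

Q = I·t = 0.8510 A × 2630.0 s = 2238 C, so n(e⁻) = 2238/96485 = 0.02320 mol.
n(M) deposited = 0.643 / 27.71 = 0.02320 mol.
Electrons per atom = n(e⁻)/n(M) = 0.02320 / 0.02320 = 1.00 ≈ 1, so the ion is M⁺.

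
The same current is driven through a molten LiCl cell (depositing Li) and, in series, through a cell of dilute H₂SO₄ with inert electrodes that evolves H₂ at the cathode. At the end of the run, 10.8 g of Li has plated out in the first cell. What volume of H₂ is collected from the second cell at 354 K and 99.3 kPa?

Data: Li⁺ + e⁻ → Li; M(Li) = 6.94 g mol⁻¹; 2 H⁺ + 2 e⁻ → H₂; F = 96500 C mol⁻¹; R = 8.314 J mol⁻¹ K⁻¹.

n(Li) = 10.8 / 6.94 = 1.556 mol, so n(e⁻) = 1 × 1.556 = 1.556 mol.
The cells are in series, so the same 1.556 mol of electrons passes through the second cell.
2 H⁺ + 2 e⁻ → H₂ — 2 mol e⁻ per mol H₂, so n(H₂) = 1.556/2 = 0.7781 mol.
V = nRT/P = (0.7781 × 8.314 × 354) / (99.3 × 10³) = 0.0231 m³ = 23.1 L.

23.1 L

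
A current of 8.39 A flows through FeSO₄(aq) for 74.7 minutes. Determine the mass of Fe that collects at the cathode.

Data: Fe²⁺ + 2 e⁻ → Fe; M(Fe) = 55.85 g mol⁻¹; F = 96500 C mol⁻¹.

10.9 g

Q = I·t = 8.390 A × 4482.0 s = 37600 C.
n(e⁻) = Q/F = 37600 / 96500 = 0.3897 mol.
Fe²⁺ + 2 e⁻ → Fe, so n(Fe) = n(e⁻)/2 = 0.1948 mol.
m = n·M = 0.1948 × 55.85 = 10.9 g.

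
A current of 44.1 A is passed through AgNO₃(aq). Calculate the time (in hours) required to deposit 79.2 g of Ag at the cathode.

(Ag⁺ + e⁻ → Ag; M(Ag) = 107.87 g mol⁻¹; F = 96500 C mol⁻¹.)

0.446 h

n(Ag) = m/M = 79.2 / 107.87 = 0.7342 mol.
Each Ag atom requires 1 electron, so n(e⁻) = 1 × 0.7342 = 0.7342 mol.
Q = n(e⁻)·F = 0.7342 × 96500 = 70850 C.
t = Q/I = 70850 / 44.10 A = 1607 s = 0.446 h.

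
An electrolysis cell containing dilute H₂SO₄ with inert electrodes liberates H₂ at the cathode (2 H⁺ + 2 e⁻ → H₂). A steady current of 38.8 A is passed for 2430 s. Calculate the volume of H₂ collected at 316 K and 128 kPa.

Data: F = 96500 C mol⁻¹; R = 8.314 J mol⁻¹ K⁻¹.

10.0 L

Q = I·t = 38.80 A × 2430.0 s = 94280 C.
n(e⁻) = Q/F = 94280 / 96500 = 0.9770 mol.
2 electrons are transferred per H₂ molecule, so n(H₂) = 0.9770 / 2 = 0.4885 mol.
V = nRT/P = (0.4885 × 8.314 × 316) / (128 × 10³ Pa) = 0.0100 m³ = 10.0 L.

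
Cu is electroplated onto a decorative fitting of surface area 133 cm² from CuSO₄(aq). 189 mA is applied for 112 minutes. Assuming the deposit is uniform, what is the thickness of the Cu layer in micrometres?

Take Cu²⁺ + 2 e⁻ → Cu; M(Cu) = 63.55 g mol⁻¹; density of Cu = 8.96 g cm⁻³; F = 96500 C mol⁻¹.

3.51 μm

Q = I·t = 0.1890 × 6720.0 = 1270 C; n(e⁻) = 0.01316 mol.
n(Cu) = n(e⁻)/2 = 0.006581 mol, so m = 0.006581 × 63.55 = 0.4182 g.
Volume = m/ρ = 0.4182 / 8.96 = 0.04667 cm³.
Thickness = V/A = 0.04667 / 133 = 3.51 × 10⁻⁴ cm = 3.51 μm.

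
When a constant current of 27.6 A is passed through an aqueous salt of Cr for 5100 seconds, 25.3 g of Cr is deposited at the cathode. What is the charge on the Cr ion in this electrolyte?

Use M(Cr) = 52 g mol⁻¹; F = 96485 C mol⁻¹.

Q = I·t = 27.60 A × 5100.0 s = 140800 C, so n(e⁻) = 140800/96485 = 1.459 mol.
n(Cr) deposited = 25.3 / 52 = 0.4865 mol.
Electrons per atom = n(e⁻)/n(Cr) = 1.459 / 0.4865 = 3.00 ≈ 3, so the ion is Cr³⁺.

+3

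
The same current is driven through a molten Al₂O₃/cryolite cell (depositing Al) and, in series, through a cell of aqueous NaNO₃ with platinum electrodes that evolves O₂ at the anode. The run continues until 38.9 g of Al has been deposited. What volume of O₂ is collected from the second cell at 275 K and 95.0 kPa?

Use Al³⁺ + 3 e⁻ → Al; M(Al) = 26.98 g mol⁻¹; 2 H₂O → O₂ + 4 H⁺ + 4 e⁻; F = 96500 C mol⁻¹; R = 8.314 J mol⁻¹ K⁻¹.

n(Al) = 38.9 / 26.98 = 1.442 mol, so n(e⁻) = 3 × 1.442 = 4.325 mol.
The cells are in series, so the same 4.325 mol of electrons passes through the second cell.
2 H₂O → O₂ + 4 H⁺ + 4 e⁻ — 4 mol e⁻ per mol O₂, so n(O₂) = 4.325/4 = 1.081 mol.
V = nRT/P = (1.081 × 8.314 × 275) / (95.0 × 10³) = 0.0260 m³ = 26.0 L.

26.0 L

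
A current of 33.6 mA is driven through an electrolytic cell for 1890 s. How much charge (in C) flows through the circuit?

Q = I·t = 0.03360 A × 1890.0 s = 63.5 C.

63.5 C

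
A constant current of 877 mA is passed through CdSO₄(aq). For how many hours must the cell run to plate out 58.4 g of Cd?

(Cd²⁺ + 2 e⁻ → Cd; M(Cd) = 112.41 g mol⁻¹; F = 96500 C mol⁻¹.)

31.8 h

n(Cd) = m/M = 58.4 / 112.41 = 0.5195 mol.
Each Cd atom requires 2 electrons, so n(e⁻) = 2 × 0.5195 = 1.039 mol.
Q = n(e⁻)·F = 1.039 × 96500 = 100300 C.
t = Q/I = 100300 / 0.8770 A = 114300 s = 31.8 h.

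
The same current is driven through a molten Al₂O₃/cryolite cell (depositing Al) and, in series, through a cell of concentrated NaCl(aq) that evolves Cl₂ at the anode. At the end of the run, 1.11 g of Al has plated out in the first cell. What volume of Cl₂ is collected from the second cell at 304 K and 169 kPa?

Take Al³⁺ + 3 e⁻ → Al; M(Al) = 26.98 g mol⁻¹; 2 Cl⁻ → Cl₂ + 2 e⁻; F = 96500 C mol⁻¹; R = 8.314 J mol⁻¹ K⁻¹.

0.923 L

n(Al) = 1.11 / 26.98 = 0.04114 mol, so n(e⁻) = 3 × 0.04114 = 0.1234 mol.
The cells are in series, so the same 0.1234 mol of electrons passes through the second cell.
2 Cl⁻ → Cl₂ + 2 e⁻ — 2 mol e⁻ per mol Cl₂, so n(Cl₂) = 0.1234/2 = 0.06171 mol.
V = nRT/P = (0.06171 × 8.314 × 304) / (169 × 10³) = 9.23 × 10⁻⁴ m³ = 0.923 L.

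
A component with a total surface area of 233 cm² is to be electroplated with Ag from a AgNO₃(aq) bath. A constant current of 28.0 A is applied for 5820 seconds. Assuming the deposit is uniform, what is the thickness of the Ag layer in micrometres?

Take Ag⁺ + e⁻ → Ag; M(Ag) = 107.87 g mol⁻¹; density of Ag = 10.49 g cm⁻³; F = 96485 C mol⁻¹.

Q = I·t = 28.00 × 5820.0 = 163000 C; n(e⁻) = 1.689 mol.
n(Ag) = n(e⁻)/1 = 1.689 mol, so m = 1.689 × 107.87 = 182.2 g.
Volume = m/ρ = 182.2 / 10.49 = 17.37 cm³.
Thickness = V/A = 17.37 / 233 = 0.0745 cm = 745 μm.

745 μm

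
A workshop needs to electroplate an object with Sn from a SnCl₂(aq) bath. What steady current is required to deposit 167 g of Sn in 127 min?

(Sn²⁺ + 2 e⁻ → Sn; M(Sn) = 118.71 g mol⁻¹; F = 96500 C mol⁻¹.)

35.6 A

n(Sn) = 167 / 118.71 = 1.407 mol.
n(e⁻) = 2 × 1.407 = 2.814 mol.
Q = n(e⁻)·F = 2.814 × 96500 = 271500 C.
I = Q/t = 271500 / 7620.0 s = 35.6 A.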